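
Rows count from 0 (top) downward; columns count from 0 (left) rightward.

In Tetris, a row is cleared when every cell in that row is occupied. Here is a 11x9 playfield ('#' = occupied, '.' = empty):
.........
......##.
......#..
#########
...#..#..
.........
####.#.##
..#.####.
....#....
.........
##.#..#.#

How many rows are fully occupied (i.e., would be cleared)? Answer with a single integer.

Check each row:
  row 0: 9 empty cells -> not full
  row 1: 7 empty cells -> not full
  row 2: 8 empty cells -> not full
  row 3: 0 empty cells -> FULL (clear)
  row 4: 7 empty cells -> not full
  row 5: 9 empty cells -> not full
  row 6: 2 empty cells -> not full
  row 7: 4 empty cells -> not full
  row 8: 8 empty cells -> not full
  row 9: 9 empty cells -> not full
  row 10: 4 empty cells -> not full
Total rows cleared: 1

Answer: 1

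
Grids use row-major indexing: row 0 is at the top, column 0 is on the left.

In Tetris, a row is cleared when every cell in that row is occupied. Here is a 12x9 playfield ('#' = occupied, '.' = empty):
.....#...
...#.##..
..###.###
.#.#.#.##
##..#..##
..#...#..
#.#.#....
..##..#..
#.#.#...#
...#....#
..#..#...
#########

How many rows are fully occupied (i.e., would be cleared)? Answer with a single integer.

Answer: 1

Derivation:
Check each row:
  row 0: 8 empty cells -> not full
  row 1: 6 empty cells -> not full
  row 2: 3 empty cells -> not full
  row 3: 4 empty cells -> not full
  row 4: 4 empty cells -> not full
  row 5: 7 empty cells -> not full
  row 6: 6 empty cells -> not full
  row 7: 6 empty cells -> not full
  row 8: 5 empty cells -> not full
  row 9: 7 empty cells -> not full
  row 10: 7 empty cells -> not full
  row 11: 0 empty cells -> FULL (clear)
Total rows cleared: 1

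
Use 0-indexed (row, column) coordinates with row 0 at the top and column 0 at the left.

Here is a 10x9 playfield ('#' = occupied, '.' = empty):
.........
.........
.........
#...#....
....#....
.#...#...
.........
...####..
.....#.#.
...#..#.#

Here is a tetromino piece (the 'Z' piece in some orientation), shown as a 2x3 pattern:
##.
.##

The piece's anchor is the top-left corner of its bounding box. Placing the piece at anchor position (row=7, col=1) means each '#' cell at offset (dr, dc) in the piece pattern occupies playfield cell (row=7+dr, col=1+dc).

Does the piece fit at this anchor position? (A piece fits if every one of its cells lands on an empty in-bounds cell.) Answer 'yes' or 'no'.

Answer: yes

Derivation:
Check each piece cell at anchor (7, 1):
  offset (0,0) -> (7,1): empty -> OK
  offset (0,1) -> (7,2): empty -> OK
  offset (1,1) -> (8,2): empty -> OK
  offset (1,2) -> (8,3): empty -> OK
All cells valid: yes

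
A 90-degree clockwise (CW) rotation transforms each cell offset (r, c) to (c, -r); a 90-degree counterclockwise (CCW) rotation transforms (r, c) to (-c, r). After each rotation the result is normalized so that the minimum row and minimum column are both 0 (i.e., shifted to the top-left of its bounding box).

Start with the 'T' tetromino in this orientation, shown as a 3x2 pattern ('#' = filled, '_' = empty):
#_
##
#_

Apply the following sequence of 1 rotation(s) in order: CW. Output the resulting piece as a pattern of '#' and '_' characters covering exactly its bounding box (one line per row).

Answer: ###
_#_

Derivation:
Start:
#_
##
#_
After rotation 1 (CW):
###
_#_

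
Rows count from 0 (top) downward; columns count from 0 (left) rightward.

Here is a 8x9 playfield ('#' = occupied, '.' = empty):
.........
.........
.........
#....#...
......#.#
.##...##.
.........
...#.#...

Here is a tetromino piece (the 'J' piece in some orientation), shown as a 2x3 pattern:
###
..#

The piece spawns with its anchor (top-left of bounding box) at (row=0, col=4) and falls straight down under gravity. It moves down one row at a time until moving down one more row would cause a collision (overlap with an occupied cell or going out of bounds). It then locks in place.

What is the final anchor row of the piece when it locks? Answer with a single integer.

Answer: 2

Derivation:
Spawn at (row=0, col=4). Try each row:
  row 0: fits
  row 1: fits
  row 2: fits
  row 3: blocked -> lock at row 2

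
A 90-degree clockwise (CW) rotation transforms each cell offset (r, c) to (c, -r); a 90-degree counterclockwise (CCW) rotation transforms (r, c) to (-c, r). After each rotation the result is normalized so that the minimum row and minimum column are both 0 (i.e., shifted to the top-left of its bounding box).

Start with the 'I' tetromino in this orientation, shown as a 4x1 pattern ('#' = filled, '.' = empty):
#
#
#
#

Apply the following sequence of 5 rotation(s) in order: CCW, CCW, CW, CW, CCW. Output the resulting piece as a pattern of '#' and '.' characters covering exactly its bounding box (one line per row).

Start:
#
#
#
#
After rotation 1 (CCW):
####
After rotation 2 (CCW):
#
#
#
#
After rotation 3 (CW):
####
After rotation 4 (CW):
#
#
#
#
After rotation 5 (CCW):
####

Answer: ####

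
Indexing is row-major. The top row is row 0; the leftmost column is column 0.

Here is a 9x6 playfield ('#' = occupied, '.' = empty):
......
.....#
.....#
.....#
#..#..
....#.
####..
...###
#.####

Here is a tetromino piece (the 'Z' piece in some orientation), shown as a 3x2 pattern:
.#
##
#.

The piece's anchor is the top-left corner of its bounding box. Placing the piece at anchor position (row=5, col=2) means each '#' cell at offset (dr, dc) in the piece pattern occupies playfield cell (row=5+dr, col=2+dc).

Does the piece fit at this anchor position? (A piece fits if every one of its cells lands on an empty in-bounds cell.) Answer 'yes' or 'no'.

Check each piece cell at anchor (5, 2):
  offset (0,1) -> (5,3): empty -> OK
  offset (1,0) -> (6,2): occupied ('#') -> FAIL
  offset (1,1) -> (6,3): occupied ('#') -> FAIL
  offset (2,0) -> (7,2): empty -> OK
All cells valid: no

Answer: no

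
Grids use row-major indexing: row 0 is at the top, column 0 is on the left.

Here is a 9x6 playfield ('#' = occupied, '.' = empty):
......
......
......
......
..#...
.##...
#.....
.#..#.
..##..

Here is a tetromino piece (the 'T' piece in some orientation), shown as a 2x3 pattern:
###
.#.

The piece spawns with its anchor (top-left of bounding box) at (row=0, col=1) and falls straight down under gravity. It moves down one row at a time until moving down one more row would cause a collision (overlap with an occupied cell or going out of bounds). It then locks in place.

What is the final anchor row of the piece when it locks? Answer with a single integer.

Answer: 2

Derivation:
Spawn at (row=0, col=1). Try each row:
  row 0: fits
  row 1: fits
  row 2: fits
  row 3: blocked -> lock at row 2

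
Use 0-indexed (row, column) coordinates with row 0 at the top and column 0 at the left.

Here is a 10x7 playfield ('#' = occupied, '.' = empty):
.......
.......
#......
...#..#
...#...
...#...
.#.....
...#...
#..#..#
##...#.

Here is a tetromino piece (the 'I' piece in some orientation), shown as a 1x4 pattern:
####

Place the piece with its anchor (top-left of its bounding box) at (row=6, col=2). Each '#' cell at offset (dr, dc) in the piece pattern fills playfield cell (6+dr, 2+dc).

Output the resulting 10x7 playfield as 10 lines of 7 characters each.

Fill (6+0,2+0) = (6,2)
Fill (6+0,2+1) = (6,3)
Fill (6+0,2+2) = (6,4)
Fill (6+0,2+3) = (6,5)

Answer: .......
.......
#......
...#..#
...#...
...#...
.#####.
...#...
#..#..#
##...#.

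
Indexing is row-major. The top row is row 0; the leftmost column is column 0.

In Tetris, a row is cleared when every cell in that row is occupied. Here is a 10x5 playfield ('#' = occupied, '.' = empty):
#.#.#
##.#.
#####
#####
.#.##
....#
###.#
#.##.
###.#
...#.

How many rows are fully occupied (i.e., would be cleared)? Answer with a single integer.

Check each row:
  row 0: 2 empty cells -> not full
  row 1: 2 empty cells -> not full
  row 2: 0 empty cells -> FULL (clear)
  row 3: 0 empty cells -> FULL (clear)
  row 4: 2 empty cells -> not full
  row 5: 4 empty cells -> not full
  row 6: 1 empty cell -> not full
  row 7: 2 empty cells -> not full
  row 8: 1 empty cell -> not full
  row 9: 4 empty cells -> not full
Total rows cleared: 2

Answer: 2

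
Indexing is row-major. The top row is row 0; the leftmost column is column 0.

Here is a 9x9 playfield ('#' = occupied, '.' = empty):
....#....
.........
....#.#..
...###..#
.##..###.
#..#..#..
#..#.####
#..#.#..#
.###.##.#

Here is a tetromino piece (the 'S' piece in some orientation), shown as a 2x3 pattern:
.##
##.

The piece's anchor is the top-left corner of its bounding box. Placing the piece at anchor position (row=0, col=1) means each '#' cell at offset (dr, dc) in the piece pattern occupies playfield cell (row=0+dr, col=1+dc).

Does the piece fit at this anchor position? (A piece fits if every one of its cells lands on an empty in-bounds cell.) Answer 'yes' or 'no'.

Check each piece cell at anchor (0, 1):
  offset (0,1) -> (0,2): empty -> OK
  offset (0,2) -> (0,3): empty -> OK
  offset (1,0) -> (1,1): empty -> OK
  offset (1,1) -> (1,2): empty -> OK
All cells valid: yes

Answer: yes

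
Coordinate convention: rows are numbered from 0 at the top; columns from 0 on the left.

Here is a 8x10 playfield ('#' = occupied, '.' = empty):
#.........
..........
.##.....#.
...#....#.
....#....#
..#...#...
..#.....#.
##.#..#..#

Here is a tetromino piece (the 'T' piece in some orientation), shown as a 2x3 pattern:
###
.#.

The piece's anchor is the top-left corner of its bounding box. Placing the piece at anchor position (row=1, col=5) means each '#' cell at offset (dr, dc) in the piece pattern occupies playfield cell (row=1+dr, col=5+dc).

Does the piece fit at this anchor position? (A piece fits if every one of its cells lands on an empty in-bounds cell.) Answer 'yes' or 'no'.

Answer: yes

Derivation:
Check each piece cell at anchor (1, 5):
  offset (0,0) -> (1,5): empty -> OK
  offset (0,1) -> (1,6): empty -> OK
  offset (0,2) -> (1,7): empty -> OK
  offset (1,1) -> (2,6): empty -> OK
All cells valid: yes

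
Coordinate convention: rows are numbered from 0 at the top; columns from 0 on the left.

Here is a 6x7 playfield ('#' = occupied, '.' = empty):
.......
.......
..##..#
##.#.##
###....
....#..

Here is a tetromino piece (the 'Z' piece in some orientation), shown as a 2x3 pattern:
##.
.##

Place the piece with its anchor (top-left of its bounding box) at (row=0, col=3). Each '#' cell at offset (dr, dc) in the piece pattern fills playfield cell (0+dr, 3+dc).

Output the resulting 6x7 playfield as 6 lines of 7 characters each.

Answer: ...##..
....##.
..##..#
##.#.##
###....
....#..

Derivation:
Fill (0+0,3+0) = (0,3)
Fill (0+0,3+1) = (0,4)
Fill (0+1,3+1) = (1,4)
Fill (0+1,3+2) = (1,5)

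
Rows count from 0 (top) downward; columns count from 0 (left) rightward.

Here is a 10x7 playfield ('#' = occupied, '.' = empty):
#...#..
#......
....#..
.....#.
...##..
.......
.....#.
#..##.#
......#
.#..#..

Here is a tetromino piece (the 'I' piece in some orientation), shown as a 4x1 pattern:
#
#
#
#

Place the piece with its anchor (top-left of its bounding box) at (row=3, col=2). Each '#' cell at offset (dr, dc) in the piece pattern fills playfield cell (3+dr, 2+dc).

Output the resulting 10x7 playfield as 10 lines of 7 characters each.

Answer: #...#..
#......
....#..
..#..#.
..###..
..#....
..#..#.
#..##.#
......#
.#..#..

Derivation:
Fill (3+0,2+0) = (3,2)
Fill (3+1,2+0) = (4,2)
Fill (3+2,2+0) = (5,2)
Fill (3+3,2+0) = (6,2)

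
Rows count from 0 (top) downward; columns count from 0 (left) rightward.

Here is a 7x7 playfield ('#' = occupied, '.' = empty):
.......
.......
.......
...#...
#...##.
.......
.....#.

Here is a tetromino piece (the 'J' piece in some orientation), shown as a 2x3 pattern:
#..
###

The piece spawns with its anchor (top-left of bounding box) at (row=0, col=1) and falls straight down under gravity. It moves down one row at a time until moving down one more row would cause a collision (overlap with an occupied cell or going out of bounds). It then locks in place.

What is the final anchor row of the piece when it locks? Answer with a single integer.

Answer: 1

Derivation:
Spawn at (row=0, col=1). Try each row:
  row 0: fits
  row 1: fits
  row 2: blocked -> lock at row 1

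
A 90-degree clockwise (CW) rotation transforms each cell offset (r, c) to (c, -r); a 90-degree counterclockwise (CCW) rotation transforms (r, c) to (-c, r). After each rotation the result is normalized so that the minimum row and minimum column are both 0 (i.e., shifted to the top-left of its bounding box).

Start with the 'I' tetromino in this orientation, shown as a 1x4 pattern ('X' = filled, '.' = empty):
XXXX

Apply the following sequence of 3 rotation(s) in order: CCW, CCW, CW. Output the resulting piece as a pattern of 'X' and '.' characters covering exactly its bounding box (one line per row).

Answer: X
X
X
X

Derivation:
Start:
XXXX
After rotation 1 (CCW):
X
X
X
X
After rotation 2 (CCW):
XXXX
After rotation 3 (CW):
X
X
X
X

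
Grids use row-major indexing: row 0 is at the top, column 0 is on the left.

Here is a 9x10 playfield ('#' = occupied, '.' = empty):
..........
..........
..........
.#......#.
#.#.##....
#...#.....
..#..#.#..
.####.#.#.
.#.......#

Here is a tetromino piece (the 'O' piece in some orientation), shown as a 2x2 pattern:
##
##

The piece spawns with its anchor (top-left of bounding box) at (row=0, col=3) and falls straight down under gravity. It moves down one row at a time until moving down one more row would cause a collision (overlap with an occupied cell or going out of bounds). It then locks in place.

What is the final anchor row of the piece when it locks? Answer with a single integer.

Spawn at (row=0, col=3). Try each row:
  row 0: fits
  row 1: fits
  row 2: fits
  row 3: blocked -> lock at row 2

Answer: 2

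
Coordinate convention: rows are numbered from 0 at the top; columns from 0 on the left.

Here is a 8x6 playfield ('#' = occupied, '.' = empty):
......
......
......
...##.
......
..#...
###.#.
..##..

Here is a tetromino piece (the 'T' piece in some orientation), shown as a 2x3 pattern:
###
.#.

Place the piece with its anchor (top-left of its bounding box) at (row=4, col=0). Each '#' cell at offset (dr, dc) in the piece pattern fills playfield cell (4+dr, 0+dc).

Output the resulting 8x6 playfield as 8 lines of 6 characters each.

Fill (4+0,0+0) = (4,0)
Fill (4+0,0+1) = (4,1)
Fill (4+0,0+2) = (4,2)
Fill (4+1,0+1) = (5,1)

Answer: ......
......
......
...##.
###...
.##...
###.#.
..##..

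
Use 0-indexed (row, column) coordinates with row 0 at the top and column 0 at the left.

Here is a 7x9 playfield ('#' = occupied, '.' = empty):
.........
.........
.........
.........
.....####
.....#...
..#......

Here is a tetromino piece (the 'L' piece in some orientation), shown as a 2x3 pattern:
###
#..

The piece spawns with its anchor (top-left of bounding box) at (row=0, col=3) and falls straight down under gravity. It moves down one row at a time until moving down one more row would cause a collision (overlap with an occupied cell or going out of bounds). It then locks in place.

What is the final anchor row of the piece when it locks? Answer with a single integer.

Spawn at (row=0, col=3). Try each row:
  row 0: fits
  row 1: fits
  row 2: fits
  row 3: fits
  row 4: blocked -> lock at row 3

Answer: 3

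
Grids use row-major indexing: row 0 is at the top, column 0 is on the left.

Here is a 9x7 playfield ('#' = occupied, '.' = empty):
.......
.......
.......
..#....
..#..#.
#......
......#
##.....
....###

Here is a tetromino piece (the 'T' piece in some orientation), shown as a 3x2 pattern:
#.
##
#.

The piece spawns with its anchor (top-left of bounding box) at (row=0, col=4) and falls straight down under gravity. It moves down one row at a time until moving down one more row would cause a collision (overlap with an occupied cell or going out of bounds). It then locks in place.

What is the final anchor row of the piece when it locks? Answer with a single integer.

Spawn at (row=0, col=4). Try each row:
  row 0: fits
  row 1: fits
  row 2: fits
  row 3: blocked -> lock at row 2

Answer: 2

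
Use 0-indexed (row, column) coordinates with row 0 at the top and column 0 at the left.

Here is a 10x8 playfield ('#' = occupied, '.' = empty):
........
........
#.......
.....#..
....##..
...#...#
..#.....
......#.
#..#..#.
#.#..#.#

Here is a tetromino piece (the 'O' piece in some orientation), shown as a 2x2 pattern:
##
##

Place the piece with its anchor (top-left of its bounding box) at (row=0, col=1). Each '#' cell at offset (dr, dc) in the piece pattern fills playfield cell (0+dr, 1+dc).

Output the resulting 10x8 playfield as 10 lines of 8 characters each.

Fill (0+0,1+0) = (0,1)
Fill (0+0,1+1) = (0,2)
Fill (0+1,1+0) = (1,1)
Fill (0+1,1+1) = (1,2)

Answer: .##.....
.##.....
#.......
.....#..
....##..
...#...#
..#.....
......#.
#..#..#.
#.#..#.#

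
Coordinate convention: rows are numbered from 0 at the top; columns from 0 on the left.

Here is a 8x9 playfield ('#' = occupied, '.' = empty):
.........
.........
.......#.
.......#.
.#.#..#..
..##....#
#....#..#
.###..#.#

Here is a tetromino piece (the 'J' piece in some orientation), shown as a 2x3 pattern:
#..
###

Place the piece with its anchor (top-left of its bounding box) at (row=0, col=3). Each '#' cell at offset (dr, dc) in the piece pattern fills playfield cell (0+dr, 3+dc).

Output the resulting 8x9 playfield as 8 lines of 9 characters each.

Answer: ...#.....
...###...
.......#.
.......#.
.#.#..#..
..##....#
#....#..#
.###..#.#

Derivation:
Fill (0+0,3+0) = (0,3)
Fill (0+1,3+0) = (1,3)
Fill (0+1,3+1) = (1,4)
Fill (0+1,3+2) = (1,5)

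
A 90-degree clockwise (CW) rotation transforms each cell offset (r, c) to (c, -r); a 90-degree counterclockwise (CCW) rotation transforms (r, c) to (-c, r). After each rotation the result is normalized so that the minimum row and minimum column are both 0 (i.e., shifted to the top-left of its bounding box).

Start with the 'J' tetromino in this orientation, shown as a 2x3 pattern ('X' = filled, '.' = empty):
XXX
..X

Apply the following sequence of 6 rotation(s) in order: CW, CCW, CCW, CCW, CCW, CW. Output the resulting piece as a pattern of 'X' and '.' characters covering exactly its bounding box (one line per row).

Answer: X..
XXX

Derivation:
Start:
XXX
..X
After rotation 1 (CW):
.X
.X
XX
After rotation 2 (CCW):
XXX
..X
After rotation 3 (CCW):
XX
X.
X.
After rotation 4 (CCW):
X..
XXX
After rotation 5 (CCW):
.X
.X
XX
After rotation 6 (CW):
X..
XXX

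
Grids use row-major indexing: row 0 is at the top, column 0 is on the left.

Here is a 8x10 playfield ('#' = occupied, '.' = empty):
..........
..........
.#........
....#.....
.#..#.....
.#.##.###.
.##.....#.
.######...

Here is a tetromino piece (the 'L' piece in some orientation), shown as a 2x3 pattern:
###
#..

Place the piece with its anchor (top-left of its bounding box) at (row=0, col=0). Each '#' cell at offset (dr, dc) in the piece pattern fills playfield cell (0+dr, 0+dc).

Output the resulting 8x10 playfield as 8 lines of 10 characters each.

Answer: ###.......
#.........
.#........
....#.....
.#..#.....
.#.##.###.
.##.....#.
.######...

Derivation:
Fill (0+0,0+0) = (0,0)
Fill (0+0,0+1) = (0,1)
Fill (0+0,0+2) = (0,2)
Fill (0+1,0+0) = (1,0)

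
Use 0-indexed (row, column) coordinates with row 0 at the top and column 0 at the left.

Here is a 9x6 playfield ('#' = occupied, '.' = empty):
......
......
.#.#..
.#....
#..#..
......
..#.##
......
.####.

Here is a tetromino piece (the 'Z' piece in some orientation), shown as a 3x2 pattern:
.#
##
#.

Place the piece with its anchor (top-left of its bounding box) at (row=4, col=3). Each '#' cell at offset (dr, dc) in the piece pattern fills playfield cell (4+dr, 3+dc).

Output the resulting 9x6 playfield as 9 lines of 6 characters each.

Fill (4+0,3+1) = (4,4)
Fill (4+1,3+0) = (5,3)
Fill (4+1,3+1) = (5,4)
Fill (4+2,3+0) = (6,3)

Answer: ......
......
.#.#..
.#....
#..##.
...##.
..####
......
.####.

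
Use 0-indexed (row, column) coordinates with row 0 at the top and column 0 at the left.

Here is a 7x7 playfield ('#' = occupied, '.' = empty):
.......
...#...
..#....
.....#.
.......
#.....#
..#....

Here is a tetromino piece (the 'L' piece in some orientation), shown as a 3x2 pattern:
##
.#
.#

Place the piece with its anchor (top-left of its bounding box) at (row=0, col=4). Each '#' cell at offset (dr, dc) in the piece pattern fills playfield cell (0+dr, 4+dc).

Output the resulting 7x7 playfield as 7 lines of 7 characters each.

Fill (0+0,4+0) = (0,4)
Fill (0+0,4+1) = (0,5)
Fill (0+1,4+1) = (1,5)
Fill (0+2,4+1) = (2,5)

Answer: ....##.
...#.#.
..#..#.
.....#.
.......
#.....#
..#....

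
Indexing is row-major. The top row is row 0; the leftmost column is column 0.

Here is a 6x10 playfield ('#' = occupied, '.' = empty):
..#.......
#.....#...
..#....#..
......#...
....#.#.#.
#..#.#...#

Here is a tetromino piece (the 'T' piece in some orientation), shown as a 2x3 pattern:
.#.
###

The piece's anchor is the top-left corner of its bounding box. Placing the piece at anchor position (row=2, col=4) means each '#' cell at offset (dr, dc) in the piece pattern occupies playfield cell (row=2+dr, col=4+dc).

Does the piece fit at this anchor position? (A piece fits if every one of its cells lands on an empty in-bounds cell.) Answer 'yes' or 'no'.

Answer: no

Derivation:
Check each piece cell at anchor (2, 4):
  offset (0,1) -> (2,5): empty -> OK
  offset (1,0) -> (3,4): empty -> OK
  offset (1,1) -> (3,5): empty -> OK
  offset (1,2) -> (3,6): occupied ('#') -> FAIL
All cells valid: no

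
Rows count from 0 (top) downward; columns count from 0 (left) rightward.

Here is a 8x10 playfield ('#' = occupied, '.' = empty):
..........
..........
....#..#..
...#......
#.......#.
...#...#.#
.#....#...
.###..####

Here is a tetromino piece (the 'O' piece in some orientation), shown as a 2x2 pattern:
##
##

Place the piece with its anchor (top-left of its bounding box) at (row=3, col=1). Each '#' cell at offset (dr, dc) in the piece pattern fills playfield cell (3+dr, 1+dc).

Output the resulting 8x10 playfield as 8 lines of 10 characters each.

Answer: ..........
..........
....#..#..
.###......
###.....#.
...#...#.#
.#....#...
.###..####

Derivation:
Fill (3+0,1+0) = (3,1)
Fill (3+0,1+1) = (3,2)
Fill (3+1,1+0) = (4,1)
Fill (3+1,1+1) = (4,2)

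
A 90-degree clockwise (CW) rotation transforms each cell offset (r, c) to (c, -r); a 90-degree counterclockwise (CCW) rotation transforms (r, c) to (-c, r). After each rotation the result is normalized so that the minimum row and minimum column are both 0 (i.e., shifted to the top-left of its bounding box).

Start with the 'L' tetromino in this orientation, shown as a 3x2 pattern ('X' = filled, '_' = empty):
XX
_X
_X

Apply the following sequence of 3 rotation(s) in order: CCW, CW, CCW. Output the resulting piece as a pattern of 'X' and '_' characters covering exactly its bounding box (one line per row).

Answer: XXX
X__

Derivation:
Start:
XX
_X
_X
After rotation 1 (CCW):
XXX
X__
After rotation 2 (CW):
XX
_X
_X
After rotation 3 (CCW):
XXX
X__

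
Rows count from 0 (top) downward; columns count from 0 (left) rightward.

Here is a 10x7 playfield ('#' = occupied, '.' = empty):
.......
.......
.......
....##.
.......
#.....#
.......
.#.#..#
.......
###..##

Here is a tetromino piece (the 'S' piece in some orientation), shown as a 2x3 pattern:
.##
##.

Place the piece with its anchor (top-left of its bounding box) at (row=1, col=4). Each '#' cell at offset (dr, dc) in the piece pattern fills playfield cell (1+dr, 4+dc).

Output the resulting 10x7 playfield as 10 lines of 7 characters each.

Answer: .......
.....##
....##.
....##.
.......
#.....#
.......
.#.#..#
.......
###..##

Derivation:
Fill (1+0,4+1) = (1,5)
Fill (1+0,4+2) = (1,6)
Fill (1+1,4+0) = (2,4)
Fill (1+1,4+1) = (2,5)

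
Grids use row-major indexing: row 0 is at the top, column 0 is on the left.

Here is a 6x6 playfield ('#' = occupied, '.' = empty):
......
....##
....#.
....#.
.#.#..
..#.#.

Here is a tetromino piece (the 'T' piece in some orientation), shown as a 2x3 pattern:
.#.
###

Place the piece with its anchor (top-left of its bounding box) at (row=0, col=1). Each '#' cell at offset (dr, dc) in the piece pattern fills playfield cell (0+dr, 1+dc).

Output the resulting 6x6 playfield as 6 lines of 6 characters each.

Fill (0+0,1+1) = (0,2)
Fill (0+1,1+0) = (1,1)
Fill (0+1,1+1) = (1,2)
Fill (0+1,1+2) = (1,3)

Answer: ..#...
.#####
....#.
....#.
.#.#..
..#.#.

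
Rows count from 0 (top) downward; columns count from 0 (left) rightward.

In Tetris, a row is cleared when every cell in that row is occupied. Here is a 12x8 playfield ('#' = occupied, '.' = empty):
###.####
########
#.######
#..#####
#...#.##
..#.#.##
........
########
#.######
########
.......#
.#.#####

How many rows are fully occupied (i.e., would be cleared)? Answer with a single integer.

Answer: 3

Derivation:
Check each row:
  row 0: 1 empty cell -> not full
  row 1: 0 empty cells -> FULL (clear)
  row 2: 1 empty cell -> not full
  row 3: 2 empty cells -> not full
  row 4: 4 empty cells -> not full
  row 5: 4 empty cells -> not full
  row 6: 8 empty cells -> not full
  row 7: 0 empty cells -> FULL (clear)
  row 8: 1 empty cell -> not full
  row 9: 0 empty cells -> FULL (clear)
  row 10: 7 empty cells -> not full
  row 11: 2 empty cells -> not full
Total rows cleared: 3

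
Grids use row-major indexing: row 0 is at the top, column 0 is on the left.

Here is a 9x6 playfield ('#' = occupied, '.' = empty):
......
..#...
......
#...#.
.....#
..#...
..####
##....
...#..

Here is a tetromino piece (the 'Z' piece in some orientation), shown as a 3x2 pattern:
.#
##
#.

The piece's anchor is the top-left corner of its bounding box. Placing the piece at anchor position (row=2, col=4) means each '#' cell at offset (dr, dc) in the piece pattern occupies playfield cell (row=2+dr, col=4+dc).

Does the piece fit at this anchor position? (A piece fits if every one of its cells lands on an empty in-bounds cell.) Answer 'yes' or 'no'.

Check each piece cell at anchor (2, 4):
  offset (0,1) -> (2,5): empty -> OK
  offset (1,0) -> (3,4): occupied ('#') -> FAIL
  offset (1,1) -> (3,5): empty -> OK
  offset (2,0) -> (4,4): empty -> OK
All cells valid: no

Answer: no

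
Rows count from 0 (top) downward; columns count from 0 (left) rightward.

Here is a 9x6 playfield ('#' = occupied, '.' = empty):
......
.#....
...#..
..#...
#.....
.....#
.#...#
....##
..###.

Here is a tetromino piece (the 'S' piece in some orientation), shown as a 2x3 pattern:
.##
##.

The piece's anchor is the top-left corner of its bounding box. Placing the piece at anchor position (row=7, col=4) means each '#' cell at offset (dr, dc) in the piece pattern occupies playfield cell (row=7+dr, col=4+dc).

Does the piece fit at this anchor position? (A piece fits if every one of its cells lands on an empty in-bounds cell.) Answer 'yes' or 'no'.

Answer: no

Derivation:
Check each piece cell at anchor (7, 4):
  offset (0,1) -> (7,5): occupied ('#') -> FAIL
  offset (0,2) -> (7,6): out of bounds -> FAIL
  offset (1,0) -> (8,4): occupied ('#') -> FAIL
  offset (1,1) -> (8,5): empty -> OK
All cells valid: no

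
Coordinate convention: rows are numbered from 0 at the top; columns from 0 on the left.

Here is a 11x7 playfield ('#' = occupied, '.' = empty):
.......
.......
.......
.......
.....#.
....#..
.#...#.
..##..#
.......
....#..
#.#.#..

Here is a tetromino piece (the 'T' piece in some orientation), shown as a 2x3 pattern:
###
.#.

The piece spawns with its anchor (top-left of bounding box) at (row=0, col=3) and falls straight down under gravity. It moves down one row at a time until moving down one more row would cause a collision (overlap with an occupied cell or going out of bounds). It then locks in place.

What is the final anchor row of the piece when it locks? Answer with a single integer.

Spawn at (row=0, col=3). Try each row:
  row 0: fits
  row 1: fits
  row 2: fits
  row 3: fits
  row 4: blocked -> lock at row 3

Answer: 3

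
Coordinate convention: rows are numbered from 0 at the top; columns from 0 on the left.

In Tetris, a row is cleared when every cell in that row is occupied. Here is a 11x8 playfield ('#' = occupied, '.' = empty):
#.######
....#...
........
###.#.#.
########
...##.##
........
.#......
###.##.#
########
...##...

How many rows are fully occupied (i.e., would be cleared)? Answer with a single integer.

Answer: 2

Derivation:
Check each row:
  row 0: 1 empty cell -> not full
  row 1: 7 empty cells -> not full
  row 2: 8 empty cells -> not full
  row 3: 3 empty cells -> not full
  row 4: 0 empty cells -> FULL (clear)
  row 5: 4 empty cells -> not full
  row 6: 8 empty cells -> not full
  row 7: 7 empty cells -> not full
  row 8: 2 empty cells -> not full
  row 9: 0 empty cells -> FULL (clear)
  row 10: 6 empty cells -> not full
Total rows cleared: 2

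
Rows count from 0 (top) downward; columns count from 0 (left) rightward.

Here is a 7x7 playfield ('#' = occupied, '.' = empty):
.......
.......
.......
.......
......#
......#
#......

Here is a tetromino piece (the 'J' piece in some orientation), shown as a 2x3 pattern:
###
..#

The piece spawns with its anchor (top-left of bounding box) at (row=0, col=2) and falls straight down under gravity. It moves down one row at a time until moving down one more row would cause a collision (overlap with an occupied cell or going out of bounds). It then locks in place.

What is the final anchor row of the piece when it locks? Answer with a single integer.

Answer: 5

Derivation:
Spawn at (row=0, col=2). Try each row:
  row 0: fits
  row 1: fits
  row 2: fits
  row 3: fits
  row 4: fits
  row 5: fits
  row 6: blocked -> lock at row 5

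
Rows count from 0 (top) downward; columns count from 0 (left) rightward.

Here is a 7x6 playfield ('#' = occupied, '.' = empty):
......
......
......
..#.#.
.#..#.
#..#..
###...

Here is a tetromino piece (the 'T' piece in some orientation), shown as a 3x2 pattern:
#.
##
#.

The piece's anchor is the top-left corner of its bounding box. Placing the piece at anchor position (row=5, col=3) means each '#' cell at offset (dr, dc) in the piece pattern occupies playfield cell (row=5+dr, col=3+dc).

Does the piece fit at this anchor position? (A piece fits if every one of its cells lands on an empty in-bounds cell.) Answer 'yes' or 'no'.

Check each piece cell at anchor (5, 3):
  offset (0,0) -> (5,3): occupied ('#') -> FAIL
  offset (1,0) -> (6,3): empty -> OK
  offset (1,1) -> (6,4): empty -> OK
  offset (2,0) -> (7,3): out of bounds -> FAIL
All cells valid: no

Answer: no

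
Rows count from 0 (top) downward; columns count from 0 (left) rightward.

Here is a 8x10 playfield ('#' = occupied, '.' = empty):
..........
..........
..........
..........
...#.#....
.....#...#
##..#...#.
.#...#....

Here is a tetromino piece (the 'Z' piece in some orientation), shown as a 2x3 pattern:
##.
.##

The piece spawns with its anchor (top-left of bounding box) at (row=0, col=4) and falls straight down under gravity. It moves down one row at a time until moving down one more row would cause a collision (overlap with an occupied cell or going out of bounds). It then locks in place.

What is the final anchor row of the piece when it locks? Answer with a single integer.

Spawn at (row=0, col=4). Try each row:
  row 0: fits
  row 1: fits
  row 2: fits
  row 3: blocked -> lock at row 2

Answer: 2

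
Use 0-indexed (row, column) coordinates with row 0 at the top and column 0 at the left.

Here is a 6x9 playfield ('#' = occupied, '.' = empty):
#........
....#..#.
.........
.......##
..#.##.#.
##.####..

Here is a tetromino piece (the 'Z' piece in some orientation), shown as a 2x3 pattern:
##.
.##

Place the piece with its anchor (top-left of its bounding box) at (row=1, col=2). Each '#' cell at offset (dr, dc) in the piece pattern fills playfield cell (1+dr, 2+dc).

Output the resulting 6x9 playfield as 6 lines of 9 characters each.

Answer: #........
..###..#.
...##....
.......##
..#.##.#.
##.####..

Derivation:
Fill (1+0,2+0) = (1,2)
Fill (1+0,2+1) = (1,3)
Fill (1+1,2+1) = (2,3)
Fill (1+1,2+2) = (2,4)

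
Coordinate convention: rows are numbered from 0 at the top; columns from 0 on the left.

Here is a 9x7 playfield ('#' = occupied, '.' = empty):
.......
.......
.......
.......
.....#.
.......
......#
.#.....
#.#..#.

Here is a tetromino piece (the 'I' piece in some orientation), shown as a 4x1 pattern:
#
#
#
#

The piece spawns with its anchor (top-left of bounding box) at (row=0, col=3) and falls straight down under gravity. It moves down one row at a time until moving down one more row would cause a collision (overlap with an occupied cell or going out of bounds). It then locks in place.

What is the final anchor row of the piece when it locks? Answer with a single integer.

Answer: 5

Derivation:
Spawn at (row=0, col=3). Try each row:
  row 0: fits
  row 1: fits
  row 2: fits
  row 3: fits
  row 4: fits
  row 5: fits
  row 6: blocked -> lock at row 5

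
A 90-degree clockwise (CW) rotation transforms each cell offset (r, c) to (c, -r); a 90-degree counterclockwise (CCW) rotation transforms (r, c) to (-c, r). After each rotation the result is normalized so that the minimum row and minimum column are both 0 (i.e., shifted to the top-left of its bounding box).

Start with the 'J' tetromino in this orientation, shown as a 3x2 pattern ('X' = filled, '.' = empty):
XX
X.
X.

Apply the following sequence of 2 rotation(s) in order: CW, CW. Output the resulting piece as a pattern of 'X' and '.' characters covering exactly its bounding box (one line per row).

Start:
XX
X.
X.
After rotation 1 (CW):
XXX
..X
After rotation 2 (CW):
.X
.X
XX

Answer: .X
.X
XX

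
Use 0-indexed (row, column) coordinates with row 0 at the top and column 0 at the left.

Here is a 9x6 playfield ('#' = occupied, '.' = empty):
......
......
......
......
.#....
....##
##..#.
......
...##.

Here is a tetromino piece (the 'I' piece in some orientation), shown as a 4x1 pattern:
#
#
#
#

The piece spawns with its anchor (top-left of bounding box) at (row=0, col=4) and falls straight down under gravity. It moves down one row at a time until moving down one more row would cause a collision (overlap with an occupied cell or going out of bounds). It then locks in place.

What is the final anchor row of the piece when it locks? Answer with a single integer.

Spawn at (row=0, col=4). Try each row:
  row 0: fits
  row 1: fits
  row 2: blocked -> lock at row 1

Answer: 1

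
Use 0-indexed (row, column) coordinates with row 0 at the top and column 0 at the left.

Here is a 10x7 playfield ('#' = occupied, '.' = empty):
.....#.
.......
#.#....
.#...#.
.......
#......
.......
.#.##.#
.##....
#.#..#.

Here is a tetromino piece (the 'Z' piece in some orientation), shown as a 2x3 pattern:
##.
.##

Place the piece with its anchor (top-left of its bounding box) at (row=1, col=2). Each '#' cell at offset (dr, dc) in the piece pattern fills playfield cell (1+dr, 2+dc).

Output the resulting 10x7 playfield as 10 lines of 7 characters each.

Fill (1+0,2+0) = (1,2)
Fill (1+0,2+1) = (1,3)
Fill (1+1,2+1) = (2,3)
Fill (1+1,2+2) = (2,4)

Answer: .....#.
..##...
#.###..
.#...#.
.......
#......
.......
.#.##.#
.##....
#.#..#.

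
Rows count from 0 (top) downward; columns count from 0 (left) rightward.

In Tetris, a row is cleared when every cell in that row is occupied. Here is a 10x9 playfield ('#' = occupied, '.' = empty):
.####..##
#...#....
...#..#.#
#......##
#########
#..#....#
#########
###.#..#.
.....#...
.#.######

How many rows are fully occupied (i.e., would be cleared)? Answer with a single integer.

Check each row:
  row 0: 3 empty cells -> not full
  row 1: 7 empty cells -> not full
  row 2: 6 empty cells -> not full
  row 3: 6 empty cells -> not full
  row 4: 0 empty cells -> FULL (clear)
  row 5: 6 empty cells -> not full
  row 6: 0 empty cells -> FULL (clear)
  row 7: 4 empty cells -> not full
  row 8: 8 empty cells -> not full
  row 9: 2 empty cells -> not full
Total rows cleared: 2

Answer: 2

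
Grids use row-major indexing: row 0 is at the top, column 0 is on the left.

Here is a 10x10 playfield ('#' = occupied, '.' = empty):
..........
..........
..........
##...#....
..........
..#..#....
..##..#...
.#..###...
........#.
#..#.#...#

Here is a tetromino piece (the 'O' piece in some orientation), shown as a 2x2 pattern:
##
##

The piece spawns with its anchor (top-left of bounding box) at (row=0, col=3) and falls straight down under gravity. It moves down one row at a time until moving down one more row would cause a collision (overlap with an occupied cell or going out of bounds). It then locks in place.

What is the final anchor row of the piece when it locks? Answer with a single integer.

Answer: 4

Derivation:
Spawn at (row=0, col=3). Try each row:
  row 0: fits
  row 1: fits
  row 2: fits
  row 3: fits
  row 4: fits
  row 5: blocked -> lock at row 4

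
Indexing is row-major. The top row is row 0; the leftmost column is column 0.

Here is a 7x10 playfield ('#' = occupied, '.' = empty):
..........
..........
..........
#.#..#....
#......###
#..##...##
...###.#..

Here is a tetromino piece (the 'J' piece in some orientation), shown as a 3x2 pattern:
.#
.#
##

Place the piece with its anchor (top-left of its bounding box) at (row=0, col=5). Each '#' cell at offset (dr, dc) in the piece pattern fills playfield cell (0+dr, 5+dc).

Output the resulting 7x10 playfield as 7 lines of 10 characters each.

Fill (0+0,5+1) = (0,6)
Fill (0+1,5+1) = (1,6)
Fill (0+2,5+0) = (2,5)
Fill (0+2,5+1) = (2,6)

Answer: ......#...
......#...
.....##...
#.#..#....
#......###
#..##...##
...###.#..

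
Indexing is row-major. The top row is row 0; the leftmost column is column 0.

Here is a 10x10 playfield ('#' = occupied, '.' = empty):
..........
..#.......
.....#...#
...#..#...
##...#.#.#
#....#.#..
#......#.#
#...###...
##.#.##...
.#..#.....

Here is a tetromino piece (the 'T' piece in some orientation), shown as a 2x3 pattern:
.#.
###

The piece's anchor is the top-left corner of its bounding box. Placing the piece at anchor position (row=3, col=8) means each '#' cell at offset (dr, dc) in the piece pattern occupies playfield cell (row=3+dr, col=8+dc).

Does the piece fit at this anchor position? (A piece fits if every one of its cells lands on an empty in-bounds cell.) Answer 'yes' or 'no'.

Answer: no

Derivation:
Check each piece cell at anchor (3, 8):
  offset (0,1) -> (3,9): empty -> OK
  offset (1,0) -> (4,8): empty -> OK
  offset (1,1) -> (4,9): occupied ('#') -> FAIL
  offset (1,2) -> (4,10): out of bounds -> FAIL
All cells valid: no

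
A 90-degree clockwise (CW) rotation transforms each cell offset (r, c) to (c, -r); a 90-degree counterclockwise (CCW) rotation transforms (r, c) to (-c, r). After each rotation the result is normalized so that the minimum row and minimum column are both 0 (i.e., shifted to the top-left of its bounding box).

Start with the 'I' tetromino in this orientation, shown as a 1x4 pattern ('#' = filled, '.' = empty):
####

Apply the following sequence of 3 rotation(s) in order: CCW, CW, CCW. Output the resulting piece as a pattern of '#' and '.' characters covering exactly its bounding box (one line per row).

Answer: #
#
#
#

Derivation:
Start:
####
After rotation 1 (CCW):
#
#
#
#
After rotation 2 (CW):
####
After rotation 3 (CCW):
#
#
#
#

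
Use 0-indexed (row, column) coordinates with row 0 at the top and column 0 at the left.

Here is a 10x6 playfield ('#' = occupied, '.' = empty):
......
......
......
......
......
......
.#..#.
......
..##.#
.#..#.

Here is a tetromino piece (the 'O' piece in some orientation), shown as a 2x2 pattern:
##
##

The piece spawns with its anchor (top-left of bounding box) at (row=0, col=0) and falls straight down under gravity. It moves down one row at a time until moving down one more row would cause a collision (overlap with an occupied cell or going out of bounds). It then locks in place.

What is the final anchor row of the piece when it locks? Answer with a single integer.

Spawn at (row=0, col=0). Try each row:
  row 0: fits
  row 1: fits
  row 2: fits
  row 3: fits
  row 4: fits
  row 5: blocked -> lock at row 4

Answer: 4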